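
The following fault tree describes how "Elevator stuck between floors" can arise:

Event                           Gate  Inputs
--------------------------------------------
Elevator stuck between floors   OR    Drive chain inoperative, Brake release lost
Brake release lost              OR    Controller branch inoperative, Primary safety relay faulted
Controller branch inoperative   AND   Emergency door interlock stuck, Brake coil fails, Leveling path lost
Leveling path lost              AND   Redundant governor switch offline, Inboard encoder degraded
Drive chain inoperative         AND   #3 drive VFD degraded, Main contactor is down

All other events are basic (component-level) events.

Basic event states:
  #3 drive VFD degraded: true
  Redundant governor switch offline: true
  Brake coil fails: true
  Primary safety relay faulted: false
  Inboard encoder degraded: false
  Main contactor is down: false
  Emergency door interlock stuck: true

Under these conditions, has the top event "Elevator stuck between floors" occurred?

Drive chain inoperative [AND]: #3 drive VFD degraded=occurs, Main contactor is down=not → not all inputs occur → does not occur.
Leveling path lost [AND]: Redundant governor switch offline=occurs, Inboard encoder degraded=not → not all inputs occur → does not occur.
Controller branch inoperative [AND]: Emergency door interlock stuck=occurs, Brake coil fails=occurs, Leveling path lost=not → not all inputs occur → does not occur.
Brake release lost [OR]: Controller branch inoperative=not, Primary safety relay faulted=not → no input occurs → does not occur.
Elevator stuck between floors [OR]: Drive chain inoperative=not, Brake release lost=not → no input occurs → does not occur.

No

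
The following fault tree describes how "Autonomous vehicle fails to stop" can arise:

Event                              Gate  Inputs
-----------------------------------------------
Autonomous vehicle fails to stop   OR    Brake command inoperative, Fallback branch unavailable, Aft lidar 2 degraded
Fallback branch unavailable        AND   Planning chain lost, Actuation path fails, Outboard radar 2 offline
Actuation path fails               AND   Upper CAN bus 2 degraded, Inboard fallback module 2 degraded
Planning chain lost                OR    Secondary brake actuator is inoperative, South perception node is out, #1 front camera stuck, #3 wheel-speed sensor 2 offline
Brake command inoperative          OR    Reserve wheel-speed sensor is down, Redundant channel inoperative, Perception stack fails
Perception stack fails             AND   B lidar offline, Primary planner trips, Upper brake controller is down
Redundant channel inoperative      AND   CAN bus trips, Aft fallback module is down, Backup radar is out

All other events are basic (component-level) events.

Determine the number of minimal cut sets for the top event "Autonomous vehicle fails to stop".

8

Redundant channel inoperative [AND]: one cut set from each child combined → 1 × 1 × 1 = 1 cut set(s).
Perception stack fails [AND]: one cut set from each child combined → 1 × 1 × 1 = 1 cut set(s).
Brake command inoperative [OR]: union of children's cut sets → 3 cut set(s).
Planning chain lost [OR]: union of children's cut sets → 4 cut set(s).
Actuation path fails [AND]: one cut set from each child combined → 1 × 1 = 1 cut set(s).
Fallback branch unavailable [AND]: one cut set from each child combined → 4 × 1 × 1 = 4 cut set(s).
Autonomous vehicle fails to stop [OR]: union of children's cut sets → 8 cut set(s).
Minimal cut sets: {Reserve wheel-speed sensor is down}; {Aft fallback module is down, Backup radar is out, CAN bus trips}; {B lidar offline, Primary planner trips, Upper brake controller is down}; {Inboard fallback module 2 degraded, Outboard radar 2 offline, Secondary brake actuator is inoperative, Upper CAN bus 2 degraded}; {Inboard fallback module 2 degraded, Outboard radar 2 offline, South perception node is out, Upper CAN bus 2 degraded}; {#1 front camera stuck, Inboard fallback module 2 degraded, Outboard radar 2 offline, Upper CAN bus 2 degraded}; {#3 wheel-speed sensor 2 offline, Inboard fallback module 2 degraded, Outboard radar 2 offline, Upper CAN bus 2 degraded}; {Aft lidar 2 degraded}.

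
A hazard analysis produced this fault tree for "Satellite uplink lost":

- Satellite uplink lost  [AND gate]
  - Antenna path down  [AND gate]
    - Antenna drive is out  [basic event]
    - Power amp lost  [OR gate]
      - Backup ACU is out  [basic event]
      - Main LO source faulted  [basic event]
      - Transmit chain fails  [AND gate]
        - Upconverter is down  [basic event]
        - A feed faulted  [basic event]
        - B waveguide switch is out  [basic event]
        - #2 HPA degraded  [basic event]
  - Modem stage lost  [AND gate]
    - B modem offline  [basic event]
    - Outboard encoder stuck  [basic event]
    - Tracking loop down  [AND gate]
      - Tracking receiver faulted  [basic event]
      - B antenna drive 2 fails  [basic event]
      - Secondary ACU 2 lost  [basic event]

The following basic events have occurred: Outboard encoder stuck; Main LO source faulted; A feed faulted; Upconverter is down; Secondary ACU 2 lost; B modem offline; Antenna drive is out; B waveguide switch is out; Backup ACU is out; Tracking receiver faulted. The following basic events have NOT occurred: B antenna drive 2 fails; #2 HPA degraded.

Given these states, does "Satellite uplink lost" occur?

Transmit chain fails [AND]: Upconverter is down=occurs, A feed faulted=occurs, B waveguide switch is out=occurs, #2 HPA degraded=not → not all inputs occur → does not occur.
Power amp lost [OR]: Backup ACU is out=occurs, Main LO source faulted=occurs, Transmit chain fails=not → at least one input occurs → occurs.
Antenna path down [AND]: Antenna drive is out=occurs, Power amp lost=occurs → all inputs occur → occurs.
Tracking loop down [AND]: Tracking receiver faulted=occurs, B antenna drive 2 fails=not, Secondary ACU 2 lost=occurs → not all inputs occur → does not occur.
Modem stage lost [AND]: B modem offline=occurs, Outboard encoder stuck=occurs, Tracking loop down=not → not all inputs occur → does not occur.
Satellite uplink lost [AND]: Antenna path down=occurs, Modem stage lost=not → not all inputs occur → does not occur.

No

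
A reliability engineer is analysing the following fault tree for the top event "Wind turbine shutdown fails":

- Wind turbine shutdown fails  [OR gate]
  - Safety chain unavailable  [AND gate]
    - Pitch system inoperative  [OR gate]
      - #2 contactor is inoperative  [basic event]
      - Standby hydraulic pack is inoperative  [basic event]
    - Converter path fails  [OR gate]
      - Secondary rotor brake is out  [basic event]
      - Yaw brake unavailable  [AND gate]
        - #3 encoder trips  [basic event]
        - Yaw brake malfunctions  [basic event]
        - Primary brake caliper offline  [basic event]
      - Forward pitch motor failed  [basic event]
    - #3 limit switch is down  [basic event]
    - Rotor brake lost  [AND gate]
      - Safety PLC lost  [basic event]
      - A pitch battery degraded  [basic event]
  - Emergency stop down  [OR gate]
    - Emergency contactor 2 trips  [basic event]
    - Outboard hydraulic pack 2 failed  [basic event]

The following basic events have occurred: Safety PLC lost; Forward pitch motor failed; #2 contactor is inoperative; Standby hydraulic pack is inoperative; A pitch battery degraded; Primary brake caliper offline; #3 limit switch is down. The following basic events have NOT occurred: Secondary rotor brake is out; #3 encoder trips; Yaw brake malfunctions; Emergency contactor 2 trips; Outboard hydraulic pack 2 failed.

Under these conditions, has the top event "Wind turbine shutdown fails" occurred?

Pitch system inoperative [OR]: #2 contactor is inoperative=occurs, Standby hydraulic pack is inoperative=occurs → at least one input occurs → occurs.
Yaw brake unavailable [AND]: #3 encoder trips=not, Yaw brake malfunctions=not, Primary brake caliper offline=occurs → not all inputs occur → does not occur.
Converter path fails [OR]: Secondary rotor brake is out=not, Yaw brake unavailable=not, Forward pitch motor failed=occurs → at least one input occurs → occurs.
Rotor brake lost [AND]: Safety PLC lost=occurs, A pitch battery degraded=occurs → all inputs occur → occurs.
Safety chain unavailable [AND]: Pitch system inoperative=occurs, Converter path fails=occurs, #3 limit switch is down=occurs, Rotor brake lost=occurs → all inputs occur → occurs.
Emergency stop down [OR]: Emergency contactor 2 trips=not, Outboard hydraulic pack 2 failed=not → no input occurs → does not occur.
Wind turbine shutdown fails [OR]: Safety chain unavailable=occurs, Emergency stop down=not → at least one input occurs → occurs.

Yes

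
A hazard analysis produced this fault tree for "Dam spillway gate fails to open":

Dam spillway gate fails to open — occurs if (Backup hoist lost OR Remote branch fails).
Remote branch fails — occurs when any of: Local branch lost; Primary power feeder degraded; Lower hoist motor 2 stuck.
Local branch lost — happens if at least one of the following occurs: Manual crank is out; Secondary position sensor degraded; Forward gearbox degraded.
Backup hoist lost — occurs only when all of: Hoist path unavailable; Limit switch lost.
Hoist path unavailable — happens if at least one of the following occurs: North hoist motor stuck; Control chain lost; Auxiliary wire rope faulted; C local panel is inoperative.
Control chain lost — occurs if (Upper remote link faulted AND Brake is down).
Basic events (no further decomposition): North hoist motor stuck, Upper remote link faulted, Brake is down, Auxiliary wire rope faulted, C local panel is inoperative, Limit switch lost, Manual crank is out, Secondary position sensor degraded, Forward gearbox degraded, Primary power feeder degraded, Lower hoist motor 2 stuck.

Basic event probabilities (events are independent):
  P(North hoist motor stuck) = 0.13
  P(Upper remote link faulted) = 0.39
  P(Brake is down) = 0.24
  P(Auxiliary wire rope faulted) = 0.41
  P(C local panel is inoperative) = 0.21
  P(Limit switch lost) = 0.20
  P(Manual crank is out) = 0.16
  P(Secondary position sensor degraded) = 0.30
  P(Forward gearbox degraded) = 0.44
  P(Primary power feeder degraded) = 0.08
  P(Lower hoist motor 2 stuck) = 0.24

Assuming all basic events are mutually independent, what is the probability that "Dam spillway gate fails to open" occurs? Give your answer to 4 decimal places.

P(Control chain lost) [AND] = 0.39 × 0.24 = 0.093600
P(Hoist path unavailable) [OR] = 1 − (1−0.13) × (1−0.093600) × (1−0.41) × (1−0.21) = 0.632448
P(Backup hoist lost) [AND] = 0.632448 × 0.20 = 0.126490
P(Local branch lost) [OR] = 1 − (1−0.16) × (1−0.30) × (1−0.44) = 0.670720
P(Remote branch fails) [OR] = 1 − (1−0.670720) × (1−0.08) × (1−0.24) = 0.769767
P(Dam spillway gate fails to open) [OR] = 1 − (1−0.126490) × (1−0.769767) = 0.798889
Rounded to 4 decimal places: P(Dam spillway gate fails to open) ≈ 0.7989.

0.7989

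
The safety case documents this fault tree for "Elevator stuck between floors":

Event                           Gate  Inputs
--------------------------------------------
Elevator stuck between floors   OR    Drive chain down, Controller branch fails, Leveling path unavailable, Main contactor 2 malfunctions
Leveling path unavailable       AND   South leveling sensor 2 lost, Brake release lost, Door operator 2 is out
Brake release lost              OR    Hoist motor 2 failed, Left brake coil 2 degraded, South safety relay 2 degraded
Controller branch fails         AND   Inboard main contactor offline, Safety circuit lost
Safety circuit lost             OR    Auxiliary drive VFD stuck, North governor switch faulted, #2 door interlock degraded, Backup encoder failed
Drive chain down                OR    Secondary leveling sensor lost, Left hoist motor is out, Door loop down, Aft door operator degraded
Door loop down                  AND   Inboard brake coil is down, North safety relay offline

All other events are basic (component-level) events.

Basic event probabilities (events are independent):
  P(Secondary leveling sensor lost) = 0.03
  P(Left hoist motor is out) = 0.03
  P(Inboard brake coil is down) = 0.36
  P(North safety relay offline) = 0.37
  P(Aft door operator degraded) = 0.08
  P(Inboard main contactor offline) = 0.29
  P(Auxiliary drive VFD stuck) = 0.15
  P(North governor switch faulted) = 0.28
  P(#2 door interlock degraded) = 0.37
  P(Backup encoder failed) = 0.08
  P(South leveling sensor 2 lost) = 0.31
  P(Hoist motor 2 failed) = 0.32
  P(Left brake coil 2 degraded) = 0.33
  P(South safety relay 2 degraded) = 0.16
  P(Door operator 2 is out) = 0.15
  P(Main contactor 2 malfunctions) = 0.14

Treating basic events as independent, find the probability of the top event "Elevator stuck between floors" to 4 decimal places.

P(Door loop down) [AND] = 0.36 × 0.37 = 0.133200
P(Drive chain down) [OR] = 1 − (1−0.03) × (1−0.03) × (1−0.133200) × (1−0.08) = 0.249674
P(Safety circuit lost) [OR] = 1 − (1−0.15) × (1−0.28) × (1−0.37) × (1−0.08) = 0.645285
P(Controller branch fails) [AND] = 0.29 × 0.645285 = 0.187133
P(Brake release lost) [OR] = 1 − (1−0.32) × (1−0.33) × (1−0.16) = 0.617296
P(Leveling path unavailable) [AND] = 0.31 × 0.617296 × 0.15 = 0.028704
P(Elevator stuck between floors) [OR] = 1 − (1−0.249674) × (1−0.187133) × (1−0.028704) × (1−0.14) = 0.490529
Rounded to 4 decimal places: P(Elevator stuck between floors) ≈ 0.4905.

0.4905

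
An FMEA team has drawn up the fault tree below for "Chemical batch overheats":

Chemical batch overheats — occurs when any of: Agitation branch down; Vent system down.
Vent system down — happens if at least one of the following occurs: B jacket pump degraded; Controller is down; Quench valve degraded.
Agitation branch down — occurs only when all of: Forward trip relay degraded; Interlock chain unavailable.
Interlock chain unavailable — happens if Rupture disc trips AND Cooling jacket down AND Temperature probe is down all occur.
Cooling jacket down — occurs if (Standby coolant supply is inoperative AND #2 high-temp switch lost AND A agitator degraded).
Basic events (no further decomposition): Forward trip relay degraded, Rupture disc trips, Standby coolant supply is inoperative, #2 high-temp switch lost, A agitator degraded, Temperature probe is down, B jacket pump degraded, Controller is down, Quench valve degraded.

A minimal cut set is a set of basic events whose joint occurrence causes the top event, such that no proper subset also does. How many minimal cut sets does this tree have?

4

Cooling jacket down [AND]: one cut set from each child combined → 1 × 1 × 1 = 1 cut set(s).
Interlock chain unavailable [AND]: one cut set from each child combined → 1 × 1 × 1 = 1 cut set(s).
Agitation branch down [AND]: one cut set from each child combined → 1 × 1 = 1 cut set(s).
Vent system down [OR]: union of children's cut sets → 3 cut set(s).
Chemical batch overheats [OR]: union of children's cut sets → 4 cut set(s).
Minimal cut sets: {#2 high-temp switch lost, A agitator degraded, Forward trip relay degraded, Rupture disc trips, Standby coolant supply is inoperative, Temperature probe is down}; {B jacket pump degraded}; {Controller is down}; {Quench valve degraded}.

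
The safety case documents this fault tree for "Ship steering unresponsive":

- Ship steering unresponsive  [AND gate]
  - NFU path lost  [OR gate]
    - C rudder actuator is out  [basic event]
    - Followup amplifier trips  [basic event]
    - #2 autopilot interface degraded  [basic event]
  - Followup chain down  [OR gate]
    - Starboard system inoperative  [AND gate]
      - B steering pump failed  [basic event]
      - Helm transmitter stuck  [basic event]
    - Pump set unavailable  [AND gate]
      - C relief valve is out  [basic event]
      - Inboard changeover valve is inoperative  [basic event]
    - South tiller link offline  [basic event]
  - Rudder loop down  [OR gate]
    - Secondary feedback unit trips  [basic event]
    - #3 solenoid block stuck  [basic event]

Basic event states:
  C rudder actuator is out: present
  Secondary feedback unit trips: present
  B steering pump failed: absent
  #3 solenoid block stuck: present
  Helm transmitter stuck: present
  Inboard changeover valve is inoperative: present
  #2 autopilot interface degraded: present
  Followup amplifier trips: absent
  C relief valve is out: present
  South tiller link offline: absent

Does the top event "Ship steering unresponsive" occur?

NFU path lost [OR]: C rudder actuator is out=occurs, Followup amplifier trips=not, #2 autopilot interface degraded=occurs → at least one input occurs → occurs.
Starboard system inoperative [AND]: B steering pump failed=not, Helm transmitter stuck=occurs → not all inputs occur → does not occur.
Pump set unavailable [AND]: C relief valve is out=occurs, Inboard changeover valve is inoperative=occurs → all inputs occur → occurs.
Followup chain down [OR]: Starboard system inoperative=not, Pump set unavailable=occurs, South tiller link offline=not → at least one input occurs → occurs.
Rudder loop down [OR]: Secondary feedback unit trips=occurs, #3 solenoid block stuck=occurs → at least one input occurs → occurs.
Ship steering unresponsive [AND]: NFU path lost=occurs, Followup chain down=occurs, Rudder loop down=occurs → all inputs occur → occurs.

Yes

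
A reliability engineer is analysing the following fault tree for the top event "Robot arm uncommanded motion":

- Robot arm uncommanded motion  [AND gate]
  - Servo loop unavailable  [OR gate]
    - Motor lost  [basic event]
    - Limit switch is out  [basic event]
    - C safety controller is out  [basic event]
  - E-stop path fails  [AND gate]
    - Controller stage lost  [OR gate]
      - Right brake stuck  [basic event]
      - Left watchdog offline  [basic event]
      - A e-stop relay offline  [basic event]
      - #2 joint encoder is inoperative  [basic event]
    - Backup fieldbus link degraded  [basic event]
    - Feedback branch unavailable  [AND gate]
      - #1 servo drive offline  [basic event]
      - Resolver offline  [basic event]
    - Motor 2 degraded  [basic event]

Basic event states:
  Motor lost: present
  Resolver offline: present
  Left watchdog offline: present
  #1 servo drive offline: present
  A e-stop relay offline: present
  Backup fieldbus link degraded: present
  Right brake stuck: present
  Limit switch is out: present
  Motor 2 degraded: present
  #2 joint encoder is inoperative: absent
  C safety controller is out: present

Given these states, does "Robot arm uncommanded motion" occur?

Yes

Servo loop unavailable [OR]: Motor lost=occurs, Limit switch is out=occurs, C safety controller is out=occurs → at least one input occurs → occurs.
Controller stage lost [OR]: Right brake stuck=occurs, Left watchdog offline=occurs, A e-stop relay offline=occurs, #2 joint encoder is inoperative=not → at least one input occurs → occurs.
Feedback branch unavailable [AND]: #1 servo drive offline=occurs, Resolver offline=occurs → all inputs occur → occurs.
E-stop path fails [AND]: Controller stage lost=occurs, Backup fieldbus link degraded=occurs, Feedback branch unavailable=occurs, Motor 2 degraded=occurs → all inputs occur → occurs.
Robot arm uncommanded motion [AND]: Servo loop unavailable=occurs, E-stop path fails=occurs → all inputs occur → occurs.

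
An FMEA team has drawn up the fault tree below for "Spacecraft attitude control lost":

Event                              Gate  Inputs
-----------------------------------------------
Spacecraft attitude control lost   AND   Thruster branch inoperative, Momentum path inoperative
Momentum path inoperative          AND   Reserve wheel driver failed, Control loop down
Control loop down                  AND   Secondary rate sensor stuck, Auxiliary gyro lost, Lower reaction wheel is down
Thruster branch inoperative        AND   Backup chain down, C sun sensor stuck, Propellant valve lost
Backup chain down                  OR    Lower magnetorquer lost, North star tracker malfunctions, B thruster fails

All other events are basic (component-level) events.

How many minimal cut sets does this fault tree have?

3

Backup chain down [OR]: union of children's cut sets → 3 cut set(s).
Thruster branch inoperative [AND]: one cut set from each child combined → 3 × 1 × 1 = 3 cut set(s).
Control loop down [AND]: one cut set from each child combined → 1 × 1 × 1 = 1 cut set(s).
Momentum path inoperative [AND]: one cut set from each child combined → 1 × 1 = 1 cut set(s).
Spacecraft attitude control lost [AND]: one cut set from each child combined → 3 × 1 = 3 cut set(s).
Minimal cut sets: {Auxiliary gyro lost, C sun sensor stuck, Lower magnetorquer lost, Lower reaction wheel is down, Propellant valve lost, Reserve wheel driver failed, Secondary rate sensor stuck}; {Auxiliary gyro lost, C sun sensor stuck, Lower reaction wheel is down, North star tracker malfunctions, Propellant valve lost, Reserve wheel driver failed, Secondary rate sensor stuck}; {Auxiliary gyro lost, B thruster fails, C sun sensor stuck, Lower reaction wheel is down, Propellant valve lost, Reserve wheel driver failed, Secondary rate sensor stuck}.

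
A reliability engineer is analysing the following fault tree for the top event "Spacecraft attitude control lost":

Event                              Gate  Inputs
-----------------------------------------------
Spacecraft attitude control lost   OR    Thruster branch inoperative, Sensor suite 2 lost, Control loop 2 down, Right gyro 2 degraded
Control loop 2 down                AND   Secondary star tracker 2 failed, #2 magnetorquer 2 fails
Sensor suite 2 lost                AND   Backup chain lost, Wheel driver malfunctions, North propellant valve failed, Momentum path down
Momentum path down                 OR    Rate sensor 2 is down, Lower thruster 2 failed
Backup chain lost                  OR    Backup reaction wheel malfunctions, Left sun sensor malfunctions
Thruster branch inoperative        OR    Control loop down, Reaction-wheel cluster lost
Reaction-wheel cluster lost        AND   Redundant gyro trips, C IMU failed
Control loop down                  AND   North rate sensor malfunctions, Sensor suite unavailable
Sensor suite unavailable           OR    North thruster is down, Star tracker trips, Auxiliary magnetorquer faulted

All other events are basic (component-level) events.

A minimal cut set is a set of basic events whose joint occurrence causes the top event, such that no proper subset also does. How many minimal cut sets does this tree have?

10

Sensor suite unavailable [OR]: union of children's cut sets → 3 cut set(s).
Control loop down [AND]: one cut set from each child combined → 1 × 3 = 3 cut set(s).
Reaction-wheel cluster lost [AND]: one cut set from each child combined → 1 × 1 = 1 cut set(s).
Thruster branch inoperative [OR]: union of children's cut sets → 4 cut set(s).
Backup chain lost [OR]: union of children's cut sets → 2 cut set(s).
Momentum path down [OR]: union of children's cut sets → 2 cut set(s).
Sensor suite 2 lost [AND]: one cut set from each child combined → 2 × 1 × 1 × 2 = 4 cut set(s).
Control loop 2 down [AND]: one cut set from each child combined → 1 × 1 = 1 cut set(s).
Spacecraft attitude control lost [OR]: union of children's cut sets → 10 cut set(s).
Minimal cut sets: {North rate sensor malfunctions, North thruster is down}; {North rate sensor malfunctions, Star tracker trips}; {Auxiliary magnetorquer faulted, North rate sensor malfunctions}; {C IMU failed, Redundant gyro trips}; {Backup reaction wheel malfunctions, North propellant valve failed, Rate sensor 2 is down, Wheel driver malfunctions}; {Backup reaction wheel malfunctions, Lower thruster 2 failed, North propellant valve failed, Wheel driver malfunctions}; {Left sun sensor malfunctions, North propellant valve failed, Rate sensor 2 is down, Wheel driver malfunctions}; {Left sun sensor malfunctions, Lower thruster 2 failed, North propellant valve failed, Wheel driver malfunctions}; {#2 magnetorquer 2 fails, Secondary star tracker 2 failed}; {Right gyro 2 degraded}.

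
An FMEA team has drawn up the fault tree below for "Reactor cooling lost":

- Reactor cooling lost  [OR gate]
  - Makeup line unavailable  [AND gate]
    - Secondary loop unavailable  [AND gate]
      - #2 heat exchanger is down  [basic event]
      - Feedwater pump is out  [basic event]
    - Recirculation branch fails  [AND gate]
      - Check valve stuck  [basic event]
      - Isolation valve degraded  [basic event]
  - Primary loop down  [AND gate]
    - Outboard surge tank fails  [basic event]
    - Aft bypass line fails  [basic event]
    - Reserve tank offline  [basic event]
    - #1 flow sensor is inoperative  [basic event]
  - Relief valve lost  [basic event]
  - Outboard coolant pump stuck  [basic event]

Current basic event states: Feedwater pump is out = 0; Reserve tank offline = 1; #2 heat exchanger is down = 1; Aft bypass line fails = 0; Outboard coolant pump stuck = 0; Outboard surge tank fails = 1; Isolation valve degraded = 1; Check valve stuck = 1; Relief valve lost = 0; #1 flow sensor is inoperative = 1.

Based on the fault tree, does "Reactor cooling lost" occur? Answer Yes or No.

Secondary loop unavailable [AND]: #2 heat exchanger is down=occurs, Feedwater pump is out=not → not all inputs occur → does not occur.
Recirculation branch fails [AND]: Check valve stuck=occurs, Isolation valve degraded=occurs → all inputs occur → occurs.
Makeup line unavailable [AND]: Secondary loop unavailable=not, Recirculation branch fails=occurs → not all inputs occur → does not occur.
Primary loop down [AND]: Outboard surge tank fails=occurs, Aft bypass line fails=not, Reserve tank offline=occurs, #1 flow sensor is inoperative=occurs → not all inputs occur → does not occur.
Reactor cooling lost [OR]: Makeup line unavailable=not, Primary loop down=not, Relief valve lost=not, Outboard coolant pump stuck=not → no input occurs → does not occur.

No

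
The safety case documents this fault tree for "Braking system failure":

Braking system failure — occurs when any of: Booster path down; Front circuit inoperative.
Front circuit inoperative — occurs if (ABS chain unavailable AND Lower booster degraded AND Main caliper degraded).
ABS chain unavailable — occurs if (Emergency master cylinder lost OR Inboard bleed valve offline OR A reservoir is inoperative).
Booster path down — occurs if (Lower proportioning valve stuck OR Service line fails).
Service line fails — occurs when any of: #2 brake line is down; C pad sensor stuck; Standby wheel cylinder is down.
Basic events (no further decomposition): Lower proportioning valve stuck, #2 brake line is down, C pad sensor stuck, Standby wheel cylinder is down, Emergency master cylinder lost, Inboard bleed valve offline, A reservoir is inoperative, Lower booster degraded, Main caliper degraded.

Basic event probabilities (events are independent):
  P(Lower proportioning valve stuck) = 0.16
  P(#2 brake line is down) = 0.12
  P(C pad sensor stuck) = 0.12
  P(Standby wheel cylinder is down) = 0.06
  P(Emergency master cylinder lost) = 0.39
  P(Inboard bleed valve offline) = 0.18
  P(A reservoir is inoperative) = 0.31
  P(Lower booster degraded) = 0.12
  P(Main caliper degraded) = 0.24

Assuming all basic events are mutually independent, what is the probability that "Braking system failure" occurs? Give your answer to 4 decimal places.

0.4001

P(Service line fails) [OR] = 1 − (1−0.12) × (1−0.12) × (1−0.06) = 0.272064
P(Booster path down) [OR] = 1 − (1−0.16) × (1−0.272064) = 0.388534
P(ABS chain unavailable) [OR] = 1 − (1−0.39) × (1−0.18) × (1−0.31) = 0.654862
P(Front circuit inoperative) [AND] = 0.654862 × 0.12 × 0.24 = 0.018860
P(Braking system failure) [OR] = 1 − (1−0.388534) × (1−0.018860) = 0.400066
Rounded to 4 decimal places: P(Braking system failure) ≈ 0.4001.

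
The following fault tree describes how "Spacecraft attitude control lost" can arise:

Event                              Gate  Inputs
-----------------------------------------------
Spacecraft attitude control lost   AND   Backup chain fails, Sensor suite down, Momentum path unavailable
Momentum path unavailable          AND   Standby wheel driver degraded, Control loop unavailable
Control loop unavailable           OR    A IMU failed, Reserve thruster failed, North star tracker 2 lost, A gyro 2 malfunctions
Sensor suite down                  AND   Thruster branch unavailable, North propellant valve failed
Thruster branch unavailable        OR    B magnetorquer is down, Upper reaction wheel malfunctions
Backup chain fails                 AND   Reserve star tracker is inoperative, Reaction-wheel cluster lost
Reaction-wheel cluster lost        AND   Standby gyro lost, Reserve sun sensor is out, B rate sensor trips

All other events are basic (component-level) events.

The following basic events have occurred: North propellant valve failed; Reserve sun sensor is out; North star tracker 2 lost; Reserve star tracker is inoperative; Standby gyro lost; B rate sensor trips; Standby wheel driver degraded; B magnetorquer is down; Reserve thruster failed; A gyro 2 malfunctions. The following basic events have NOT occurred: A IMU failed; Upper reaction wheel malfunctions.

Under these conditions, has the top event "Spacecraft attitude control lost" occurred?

Reaction-wheel cluster lost [AND]: Standby gyro lost=occurs, Reserve sun sensor is out=occurs, B rate sensor trips=occurs → all inputs occur → occurs.
Backup chain fails [AND]: Reserve star tracker is inoperative=occurs, Reaction-wheel cluster lost=occurs → all inputs occur → occurs.
Thruster branch unavailable [OR]: B magnetorquer is down=occurs, Upper reaction wheel malfunctions=not → at least one input occurs → occurs.
Sensor suite down [AND]: Thruster branch unavailable=occurs, North propellant valve failed=occurs → all inputs occur → occurs.
Control loop unavailable [OR]: A IMU failed=not, Reserve thruster failed=occurs, North star tracker 2 lost=occurs, A gyro 2 malfunctions=occurs → at least one input occurs → occurs.
Momentum path unavailable [AND]: Standby wheel driver degraded=occurs, Control loop unavailable=occurs → all inputs occur → occurs.
Spacecraft attitude control lost [AND]: Backup chain fails=occurs, Sensor suite down=occurs, Momentum path unavailable=occurs → all inputs occur → occurs.

Yes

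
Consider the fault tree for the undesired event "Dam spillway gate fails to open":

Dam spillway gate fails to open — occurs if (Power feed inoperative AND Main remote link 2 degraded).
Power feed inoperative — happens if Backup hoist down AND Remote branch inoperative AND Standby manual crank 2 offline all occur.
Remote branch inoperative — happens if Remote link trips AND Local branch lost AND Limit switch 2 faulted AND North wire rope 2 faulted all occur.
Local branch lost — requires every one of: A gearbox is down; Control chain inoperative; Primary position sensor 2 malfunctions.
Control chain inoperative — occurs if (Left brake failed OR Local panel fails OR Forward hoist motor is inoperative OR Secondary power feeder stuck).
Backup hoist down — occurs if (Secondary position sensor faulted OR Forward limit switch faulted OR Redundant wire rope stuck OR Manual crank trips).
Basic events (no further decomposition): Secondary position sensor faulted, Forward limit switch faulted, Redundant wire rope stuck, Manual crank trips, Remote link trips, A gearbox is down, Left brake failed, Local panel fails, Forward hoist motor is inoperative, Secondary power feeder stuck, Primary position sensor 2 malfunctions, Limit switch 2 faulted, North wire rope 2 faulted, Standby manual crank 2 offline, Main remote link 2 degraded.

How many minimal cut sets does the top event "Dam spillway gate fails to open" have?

16

Backup hoist down [OR]: union of children's cut sets → 4 cut set(s).
Control chain inoperative [OR]: union of children's cut sets → 4 cut set(s).
Local branch lost [AND]: one cut set from each child combined → 1 × 4 × 1 = 4 cut set(s).
Remote branch inoperative [AND]: one cut set from each child combined → 1 × 4 × 1 × 1 = 4 cut set(s).
Power feed inoperative [AND]: one cut set from each child combined → 4 × 4 × 1 = 16 cut set(s).
Dam spillway gate fails to open [AND]: one cut set from each child combined → 16 × 1 = 16 cut set(s).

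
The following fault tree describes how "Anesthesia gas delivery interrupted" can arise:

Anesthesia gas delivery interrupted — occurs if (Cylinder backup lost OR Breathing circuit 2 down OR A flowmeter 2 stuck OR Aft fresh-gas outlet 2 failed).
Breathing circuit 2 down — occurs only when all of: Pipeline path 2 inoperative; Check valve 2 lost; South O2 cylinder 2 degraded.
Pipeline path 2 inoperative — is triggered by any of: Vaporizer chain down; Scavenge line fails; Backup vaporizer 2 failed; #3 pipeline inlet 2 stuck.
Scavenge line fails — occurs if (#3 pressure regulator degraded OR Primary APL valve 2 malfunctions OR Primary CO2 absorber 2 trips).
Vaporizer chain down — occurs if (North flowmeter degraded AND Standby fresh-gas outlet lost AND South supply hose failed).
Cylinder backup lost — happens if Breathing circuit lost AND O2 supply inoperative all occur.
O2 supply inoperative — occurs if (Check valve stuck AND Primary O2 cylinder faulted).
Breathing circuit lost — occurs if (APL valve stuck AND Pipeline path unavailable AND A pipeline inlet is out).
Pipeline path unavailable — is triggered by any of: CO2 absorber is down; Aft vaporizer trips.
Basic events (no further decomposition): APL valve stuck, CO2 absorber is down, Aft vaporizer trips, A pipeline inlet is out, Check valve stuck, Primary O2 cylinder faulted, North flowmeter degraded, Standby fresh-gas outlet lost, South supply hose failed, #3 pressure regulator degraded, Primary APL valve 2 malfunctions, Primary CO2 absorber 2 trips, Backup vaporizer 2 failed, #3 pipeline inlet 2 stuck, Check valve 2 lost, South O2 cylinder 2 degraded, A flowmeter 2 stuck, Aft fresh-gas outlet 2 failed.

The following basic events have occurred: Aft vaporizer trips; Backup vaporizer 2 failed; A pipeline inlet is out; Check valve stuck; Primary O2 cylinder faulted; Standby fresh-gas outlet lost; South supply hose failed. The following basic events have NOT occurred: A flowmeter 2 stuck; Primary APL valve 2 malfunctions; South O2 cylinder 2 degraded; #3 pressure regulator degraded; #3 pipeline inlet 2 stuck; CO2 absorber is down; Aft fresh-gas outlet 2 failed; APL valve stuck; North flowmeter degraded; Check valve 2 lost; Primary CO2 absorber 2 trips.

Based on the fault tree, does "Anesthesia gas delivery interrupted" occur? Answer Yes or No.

No

Pipeline path unavailable [OR]: CO2 absorber is down=not, Aft vaporizer trips=occurs → at least one input occurs → occurs.
Breathing circuit lost [AND]: APL valve stuck=not, Pipeline path unavailable=occurs, A pipeline inlet is out=occurs → not all inputs occur → does not occur.
O2 supply inoperative [AND]: Check valve stuck=occurs, Primary O2 cylinder faulted=occurs → all inputs occur → occurs.
Cylinder backup lost [AND]: Breathing circuit lost=not, O2 supply inoperative=occurs → not all inputs occur → does not occur.
Vaporizer chain down [AND]: North flowmeter degraded=not, Standby fresh-gas outlet lost=occurs, South supply hose failed=occurs → not all inputs occur → does not occur.
Scavenge line fails [OR]: #3 pressure regulator degraded=not, Primary APL valve 2 malfunctions=not, Primary CO2 absorber 2 trips=not → no input occurs → does not occur.
Pipeline path 2 inoperative [OR]: Vaporizer chain down=not, Scavenge line fails=not, Backup vaporizer 2 failed=occurs, #3 pipeline inlet 2 stuck=not → at least one input occurs → occurs.
Breathing circuit 2 down [AND]: Pipeline path 2 inoperative=occurs, Check valve 2 lost=not, South O2 cylinder 2 degraded=not → not all inputs occur → does not occur.
Anesthesia gas delivery interrupted [OR]: Cylinder backup lost=not, Breathing circuit 2 down=not, A flowmeter 2 stuck=not, Aft fresh-gas outlet 2 failed=not → no input occurs → does not occur.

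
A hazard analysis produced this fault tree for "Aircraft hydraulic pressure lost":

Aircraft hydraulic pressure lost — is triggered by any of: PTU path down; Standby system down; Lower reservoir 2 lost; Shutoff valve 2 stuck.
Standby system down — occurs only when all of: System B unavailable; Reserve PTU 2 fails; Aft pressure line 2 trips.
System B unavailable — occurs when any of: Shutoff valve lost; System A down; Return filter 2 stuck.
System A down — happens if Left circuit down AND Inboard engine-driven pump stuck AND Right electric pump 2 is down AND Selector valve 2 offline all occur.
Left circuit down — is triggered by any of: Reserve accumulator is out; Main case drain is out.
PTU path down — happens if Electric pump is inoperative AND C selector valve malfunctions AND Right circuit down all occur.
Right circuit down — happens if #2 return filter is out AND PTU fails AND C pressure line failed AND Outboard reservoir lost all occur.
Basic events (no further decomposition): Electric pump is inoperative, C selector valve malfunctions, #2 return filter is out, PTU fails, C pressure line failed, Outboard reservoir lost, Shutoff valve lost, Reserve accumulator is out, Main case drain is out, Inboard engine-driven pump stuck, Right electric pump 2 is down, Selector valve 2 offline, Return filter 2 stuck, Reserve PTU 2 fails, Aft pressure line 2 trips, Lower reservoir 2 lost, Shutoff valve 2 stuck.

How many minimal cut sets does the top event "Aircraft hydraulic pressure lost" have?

7

Right circuit down [AND]: one cut set from each child combined → 1 × 1 × 1 × 1 = 1 cut set(s).
PTU path down [AND]: one cut set from each child combined → 1 × 1 × 1 = 1 cut set(s).
Left circuit down [OR]: union of children's cut sets → 2 cut set(s).
System A down [AND]: one cut set from each child combined → 2 × 1 × 1 × 1 = 2 cut set(s).
System B unavailable [OR]: union of children's cut sets → 4 cut set(s).
Standby system down [AND]: one cut set from each child combined → 4 × 1 × 1 = 4 cut set(s).
Aircraft hydraulic pressure lost [OR]: union of children's cut sets → 7 cut set(s).
Minimal cut sets: {#2 return filter is out, C pressure line failed, C selector valve malfunctions, Electric pump is inoperative, Outboard reservoir lost, PTU fails}; {Aft pressure line 2 trips, Reserve PTU 2 fails, Shutoff valve lost}; {Aft pressure line 2 trips, Inboard engine-driven pump stuck, Reserve PTU 2 fails, Reserve accumulator is out, Right electric pump 2 is down, Selector valve 2 offline}; {Aft pressure line 2 trips, Inboard engine-driven pump stuck, Main case drain is out, Reserve PTU 2 fails, Right electric pump 2 is down, Selector valve 2 offline}; {Aft pressure line 2 trips, Reserve PTU 2 fails, Return filter 2 stuck}; {Lower reservoir 2 lost}; {Shutoff valve 2 stuck}.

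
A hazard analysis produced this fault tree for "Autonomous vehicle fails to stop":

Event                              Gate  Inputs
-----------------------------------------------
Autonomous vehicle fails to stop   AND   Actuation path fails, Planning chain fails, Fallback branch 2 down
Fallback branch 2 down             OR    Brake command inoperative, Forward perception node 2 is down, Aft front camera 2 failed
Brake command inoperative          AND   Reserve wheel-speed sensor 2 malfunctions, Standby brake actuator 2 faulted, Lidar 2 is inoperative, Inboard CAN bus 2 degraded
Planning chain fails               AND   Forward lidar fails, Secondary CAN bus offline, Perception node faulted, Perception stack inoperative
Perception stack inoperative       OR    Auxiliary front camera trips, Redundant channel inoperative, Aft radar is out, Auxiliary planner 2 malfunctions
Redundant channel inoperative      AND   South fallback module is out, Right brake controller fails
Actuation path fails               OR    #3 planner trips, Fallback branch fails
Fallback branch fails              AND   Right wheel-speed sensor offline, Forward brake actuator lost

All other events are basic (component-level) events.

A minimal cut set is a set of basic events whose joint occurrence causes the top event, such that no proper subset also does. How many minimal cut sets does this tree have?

Fallback branch fails [AND]: one cut set from each child combined → 1 × 1 = 1 cut set(s).
Actuation path fails [OR]: union of children's cut sets → 2 cut set(s).
Redundant channel inoperative [AND]: one cut set from each child combined → 1 × 1 = 1 cut set(s).
Perception stack inoperative [OR]: union of children's cut sets → 4 cut set(s).
Planning chain fails [AND]: one cut set from each child combined → 1 × 1 × 1 × 4 = 4 cut set(s).
Brake command inoperative [AND]: one cut set from each child combined → 1 × 1 × 1 × 1 = 1 cut set(s).
Fallback branch 2 down [OR]: union of children's cut sets → 3 cut set(s).
Autonomous vehicle fails to stop [AND]: one cut set from each child combined → 2 × 4 × 3 = 24 cut set(s).

24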